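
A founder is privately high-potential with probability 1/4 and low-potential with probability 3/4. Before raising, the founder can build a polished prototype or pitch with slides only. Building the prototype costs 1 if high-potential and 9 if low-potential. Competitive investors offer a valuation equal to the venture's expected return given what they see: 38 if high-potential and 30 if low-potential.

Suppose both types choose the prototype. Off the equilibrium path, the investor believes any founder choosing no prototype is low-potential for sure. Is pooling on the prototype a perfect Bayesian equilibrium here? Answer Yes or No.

No

On path, the investor holds the prior and pays 1/4·38 + 3/4·30 = 32. Off path (no prototype), believing low-potential, it pays 30.
high-potential: the prototype nets 32 − 1 = 31; no prototype nets 30. high-potential stays.
low-potential: the prototype nets 32 − 9 = 23; no prototype nets 30. low-potential would deviate.
A type deviates, so pooling fails.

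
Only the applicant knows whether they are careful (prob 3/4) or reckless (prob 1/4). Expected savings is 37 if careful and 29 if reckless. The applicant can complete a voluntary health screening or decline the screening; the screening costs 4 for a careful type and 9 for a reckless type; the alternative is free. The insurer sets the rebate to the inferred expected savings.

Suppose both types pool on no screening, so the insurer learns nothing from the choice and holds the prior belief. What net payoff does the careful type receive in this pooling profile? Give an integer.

Pooled rebate = 3/4·37 + 1/4·29 = 35.
careful pays no cost for no screening, so net payoff = 35.

35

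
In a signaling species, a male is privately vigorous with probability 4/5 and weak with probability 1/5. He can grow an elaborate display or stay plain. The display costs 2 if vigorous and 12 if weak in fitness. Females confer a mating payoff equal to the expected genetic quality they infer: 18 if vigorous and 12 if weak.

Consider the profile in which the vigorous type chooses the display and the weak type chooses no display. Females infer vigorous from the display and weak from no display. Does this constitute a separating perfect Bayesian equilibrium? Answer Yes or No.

Yes

Under these beliefs, the display earns mating payoff 18 and no display earns mating payoff 12.
vigorous: the display nets 18 − 2 = 16; no display nets 12. vigorous prefers the display.
weak: the display nets 18 − 12 = 6; no display nets 12. weak prefers no display.
Neither type deviates, so the separating profile is an equilibrium.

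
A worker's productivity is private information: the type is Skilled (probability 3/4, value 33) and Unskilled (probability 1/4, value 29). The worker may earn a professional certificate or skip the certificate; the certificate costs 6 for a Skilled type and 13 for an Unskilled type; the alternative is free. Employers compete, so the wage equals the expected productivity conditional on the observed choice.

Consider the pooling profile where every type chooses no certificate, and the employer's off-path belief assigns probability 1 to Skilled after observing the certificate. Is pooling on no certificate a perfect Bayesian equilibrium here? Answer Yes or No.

Yes

On path, the employer holds the prior and pays 3/4·33 + 1/4·29 = 32. Off path (the certificate), believing Skilled, it pays 33.
Skilled: no certificate nets 32; the certificate nets 33 − 6 = 27. Skilled stays.
Unskilled: no certificate nets 32; the certificate nets 33 − 13 = 20. Unskilled stays.
No type deviates, so pooling is sustained.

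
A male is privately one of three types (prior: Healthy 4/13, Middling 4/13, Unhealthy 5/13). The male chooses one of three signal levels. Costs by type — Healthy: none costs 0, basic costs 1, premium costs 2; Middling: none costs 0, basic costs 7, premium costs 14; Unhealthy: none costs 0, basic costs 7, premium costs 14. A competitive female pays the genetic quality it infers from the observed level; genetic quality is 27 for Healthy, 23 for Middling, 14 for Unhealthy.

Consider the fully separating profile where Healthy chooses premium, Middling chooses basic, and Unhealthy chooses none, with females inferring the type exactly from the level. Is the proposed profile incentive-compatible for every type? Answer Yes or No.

Separating mating payoffs: premium → 27, basic → 23, none → 14.
Healthy (assigned premium): none: 14 − 0 = 14; basic: 23 − 1 = 22; premium: 27 − 2 = 25. Healthy stays.
Middling (assigned basic): none: 14 − 0 = 14; basic: 23 − 7 = 16; premium: 27 − 14 = 13. Middling stays.
Unhealthy (assigned none): none: 14 − 0 = 14; basic: 23 − 7 = 16; premium: 27 − 14 = 13. Unhealthy prefers basic.
At least one type deviates; the separating profile fails.

No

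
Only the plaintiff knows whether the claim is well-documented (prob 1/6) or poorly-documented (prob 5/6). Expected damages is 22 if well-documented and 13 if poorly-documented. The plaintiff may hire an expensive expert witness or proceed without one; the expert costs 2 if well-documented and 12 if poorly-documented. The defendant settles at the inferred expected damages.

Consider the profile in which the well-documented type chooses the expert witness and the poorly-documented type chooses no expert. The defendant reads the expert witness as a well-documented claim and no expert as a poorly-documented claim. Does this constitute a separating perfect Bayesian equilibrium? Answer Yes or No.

Under these beliefs, the expert witness earns settlement 22 and no expert earns settlement 13.
well-documented: the expert witness nets 22 − 2 = 20; no expert nets 13. well-documented prefers the expert witness.
poorly-documented: the expert witness nets 22 − 12 = 10; no expert nets 13. poorly-documented prefers no expert.
Neither type deviates, so the separating profile is an equilibrium.

Yes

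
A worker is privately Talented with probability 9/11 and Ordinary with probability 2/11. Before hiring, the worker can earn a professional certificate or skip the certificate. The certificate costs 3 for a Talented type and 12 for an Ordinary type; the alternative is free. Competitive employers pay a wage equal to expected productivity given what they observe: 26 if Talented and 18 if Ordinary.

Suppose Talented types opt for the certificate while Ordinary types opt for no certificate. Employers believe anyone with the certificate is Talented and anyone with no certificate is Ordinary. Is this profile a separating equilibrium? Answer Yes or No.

Yes

Under these beliefs, the certificate earns wage 26 and no certificate earns wage 18.
Talented: the certificate nets 26 − 3 = 23; no certificate nets 18. Talented prefers the certificate.
Ordinary: the certificate nets 26 − 12 = 14; no certificate nets 18. Ordinary prefers no certificate.
Neither type deviates, so the separating profile is an equilibrium.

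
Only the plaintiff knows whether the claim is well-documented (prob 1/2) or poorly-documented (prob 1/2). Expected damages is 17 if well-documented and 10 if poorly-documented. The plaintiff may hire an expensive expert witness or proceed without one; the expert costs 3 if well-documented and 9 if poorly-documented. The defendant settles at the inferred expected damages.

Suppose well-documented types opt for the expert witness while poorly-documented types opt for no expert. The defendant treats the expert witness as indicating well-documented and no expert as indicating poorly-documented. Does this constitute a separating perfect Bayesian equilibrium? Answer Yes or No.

Under these beliefs, the expert witness earns settlement 17 and no expert earns settlement 10.
well-documented: the expert witness nets 17 − 3 = 14; no expert nets 10. well-documented prefers the expert witness.
poorly-documented: the expert witness nets 17 − 9 = 8; no expert nets 10. poorly-documented prefers no expert.
Neither type deviates, so the separating profile is an equilibrium.

Yes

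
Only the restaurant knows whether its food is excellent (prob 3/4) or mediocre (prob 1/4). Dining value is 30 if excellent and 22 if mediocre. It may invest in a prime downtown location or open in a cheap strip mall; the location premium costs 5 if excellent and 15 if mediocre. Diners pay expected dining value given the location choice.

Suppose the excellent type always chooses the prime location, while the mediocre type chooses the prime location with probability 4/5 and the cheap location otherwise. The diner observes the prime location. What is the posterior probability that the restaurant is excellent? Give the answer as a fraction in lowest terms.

15/19

P(the prime location) = (3/4)·1 + (1/4)·(4/5) = 19/20.
By Bayes' rule, P(excellent | the prime location) = (3/4) / (19/20) = 15/19.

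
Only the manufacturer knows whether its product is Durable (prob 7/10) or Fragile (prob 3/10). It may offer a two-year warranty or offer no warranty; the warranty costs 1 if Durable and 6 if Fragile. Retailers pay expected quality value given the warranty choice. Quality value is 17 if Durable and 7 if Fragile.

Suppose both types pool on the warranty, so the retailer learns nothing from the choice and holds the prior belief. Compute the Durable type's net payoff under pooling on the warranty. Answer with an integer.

13

Pooled price = 7/10·17 + 3/10·7 = 14.
Durable pays cost 1 for the warranty, so net payoff = 14 − 1 = 13.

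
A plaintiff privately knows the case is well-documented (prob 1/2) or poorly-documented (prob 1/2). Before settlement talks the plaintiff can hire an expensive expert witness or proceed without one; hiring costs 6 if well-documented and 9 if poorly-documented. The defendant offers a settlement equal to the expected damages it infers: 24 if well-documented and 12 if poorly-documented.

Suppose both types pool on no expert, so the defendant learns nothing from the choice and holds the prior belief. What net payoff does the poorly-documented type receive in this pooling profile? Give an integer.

18

Pooled settlement = 1/2·24 + 1/2·12 = 18.
poorly-documented pays no cost for no expert, so net payoff = 18.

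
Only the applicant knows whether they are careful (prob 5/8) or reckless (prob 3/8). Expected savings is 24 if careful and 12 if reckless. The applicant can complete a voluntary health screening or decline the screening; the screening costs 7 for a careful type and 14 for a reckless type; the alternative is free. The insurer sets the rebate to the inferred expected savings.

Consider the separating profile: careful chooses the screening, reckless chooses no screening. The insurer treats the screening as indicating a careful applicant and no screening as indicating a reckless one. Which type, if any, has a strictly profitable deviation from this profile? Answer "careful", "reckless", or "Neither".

The screening pays 24; no screening pays 12.
careful: assigned the screening, nets 24 − 7 = 17; deviating to no screening nets 12.
reckless: assigned no screening, nets 12; deviating to the screening nets 24 − 14 = 10.
Both types strictly prefer their assigned action; no profitable deviation.

Neither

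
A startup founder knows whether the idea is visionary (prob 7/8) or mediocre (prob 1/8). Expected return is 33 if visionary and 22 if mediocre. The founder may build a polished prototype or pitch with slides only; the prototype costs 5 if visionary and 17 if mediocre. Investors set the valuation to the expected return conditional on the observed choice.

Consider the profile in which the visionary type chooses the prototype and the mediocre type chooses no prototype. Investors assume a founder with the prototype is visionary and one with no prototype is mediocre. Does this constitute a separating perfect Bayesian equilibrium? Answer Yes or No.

Under these beliefs, the prototype earns valuation 33 and no prototype earns valuation 22.
visionary: the prototype nets 33 − 5 = 28; no prototype nets 22. visionary prefers the prototype.
mediocre: the prototype nets 33 − 17 = 16; no prototype nets 22. mediocre prefers no prototype.
Neither type deviates, so the separating profile is an equilibrium.

Yes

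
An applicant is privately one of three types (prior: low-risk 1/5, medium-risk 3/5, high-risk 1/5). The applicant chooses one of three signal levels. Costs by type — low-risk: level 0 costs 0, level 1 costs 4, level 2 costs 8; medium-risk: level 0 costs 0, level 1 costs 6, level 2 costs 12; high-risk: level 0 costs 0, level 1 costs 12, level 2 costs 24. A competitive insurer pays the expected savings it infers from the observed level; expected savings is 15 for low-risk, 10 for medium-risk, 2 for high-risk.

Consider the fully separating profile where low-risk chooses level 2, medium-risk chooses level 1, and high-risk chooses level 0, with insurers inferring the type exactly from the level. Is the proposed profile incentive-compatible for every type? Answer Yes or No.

Separating rebates: level 2 → 15, level 1 → 10, level 0 → 2.
low-risk (assigned level 2): level 0: 2 − 0 = 2; level 1: 10 − 4 = 6; level 2: 15 − 8 = 7. low-risk stays.
medium-risk (assigned level 1): level 0: 2 − 0 = 2; level 1: 10 − 6 = 4; level 2: 15 − 12 = 3. medium-risk stays.
high-risk (assigned level 0): level 0: 2 − 0 = 2; level 1: 10 − 12 = -2; level 2: 15 − 24 = -9. high-risk stays.
Every type prefers its assigned level; separation holds.

Yes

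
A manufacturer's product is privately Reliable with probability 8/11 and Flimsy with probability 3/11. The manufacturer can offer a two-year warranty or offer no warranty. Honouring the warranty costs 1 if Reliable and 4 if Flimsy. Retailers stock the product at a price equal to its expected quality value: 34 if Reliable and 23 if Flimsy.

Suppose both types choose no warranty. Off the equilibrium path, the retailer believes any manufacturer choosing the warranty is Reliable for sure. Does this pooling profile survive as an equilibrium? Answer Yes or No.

On path, the retailer holds the prior and pays 8/11·34 + 3/11·23 = 31. Off path (the warranty), believing Reliable, it pays 34.
Reliable: no warranty nets 31; the warranty nets 34 − 1 = 33. Reliable would deviate.
Flimsy: no warranty nets 31; the warranty nets 34 − 4 = 30. Flimsy stays.
A type deviates, so pooling fails.

No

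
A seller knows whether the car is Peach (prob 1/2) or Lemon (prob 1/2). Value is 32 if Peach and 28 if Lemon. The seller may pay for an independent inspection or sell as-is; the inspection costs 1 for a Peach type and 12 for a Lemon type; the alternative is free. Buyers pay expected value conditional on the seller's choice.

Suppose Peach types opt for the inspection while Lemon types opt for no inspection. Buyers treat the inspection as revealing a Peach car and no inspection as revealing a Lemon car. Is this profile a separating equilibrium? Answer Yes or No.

Under these beliefs, the inspection earns price 32 and no inspection earns price 28.
Peach: the inspection nets 32 − 1 = 31; no inspection nets 28. Peach prefers the inspection.
Lemon: the inspection nets 32 − 12 = 20; no inspection nets 28. Lemon prefers no inspection.
Neither type deviates, so the separating profile is an equilibrium.

Yes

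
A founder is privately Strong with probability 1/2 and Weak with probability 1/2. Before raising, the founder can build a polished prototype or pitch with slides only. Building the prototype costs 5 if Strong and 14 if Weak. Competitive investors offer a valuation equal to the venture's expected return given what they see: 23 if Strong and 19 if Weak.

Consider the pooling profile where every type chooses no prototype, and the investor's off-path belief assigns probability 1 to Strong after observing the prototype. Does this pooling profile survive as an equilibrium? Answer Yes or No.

On path, the investor holds the prior and pays 1/2·23 + 1/2·19 = 21. Off path (the prototype), believing Strong, it pays 23.
Strong: no prototype nets 21; the prototype nets 23 − 5 = 18. Strong stays.
Weak: no prototype nets 21; the prototype nets 23 − 14 = 9. Weak stays.
No type deviates, so pooling is sustained.

Yes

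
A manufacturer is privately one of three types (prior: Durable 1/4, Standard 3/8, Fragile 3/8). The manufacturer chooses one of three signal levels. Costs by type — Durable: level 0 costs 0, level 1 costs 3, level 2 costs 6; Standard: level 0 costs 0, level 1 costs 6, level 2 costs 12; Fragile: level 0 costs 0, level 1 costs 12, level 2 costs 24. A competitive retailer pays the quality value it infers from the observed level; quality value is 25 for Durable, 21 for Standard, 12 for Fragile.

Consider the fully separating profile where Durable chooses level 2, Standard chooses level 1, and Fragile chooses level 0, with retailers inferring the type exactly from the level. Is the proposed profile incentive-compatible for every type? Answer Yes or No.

Yes

Separating prices: level 2 → 25, level 1 → 21, level 0 → 12.
Durable (assigned level 2): level 0: 12 − 0 = 12; level 1: 21 − 3 = 18; level 2: 25 − 6 = 19. Durable stays.
Standard (assigned level 1): level 0: 12 − 0 = 12; level 1: 21 − 6 = 15; level 2: 25 − 12 = 13. Standard stays.
Fragile (assigned level 0): level 0: 12 − 0 = 12; level 1: 21 − 12 = 9; level 2: 25 − 24 = 1. Fragile stays.
Every type prefers its assigned level; separation holds.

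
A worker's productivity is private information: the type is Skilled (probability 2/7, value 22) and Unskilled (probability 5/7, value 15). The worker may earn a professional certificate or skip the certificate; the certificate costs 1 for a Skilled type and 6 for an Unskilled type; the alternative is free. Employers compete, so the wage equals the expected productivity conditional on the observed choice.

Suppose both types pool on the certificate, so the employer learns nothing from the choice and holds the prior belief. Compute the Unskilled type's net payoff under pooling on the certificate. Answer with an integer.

11

Pooled wage = 2/7·22 + 5/7·15 = 17.
Unskilled pays cost 6 for the certificate, so net payoff = 17 − 6 = 11.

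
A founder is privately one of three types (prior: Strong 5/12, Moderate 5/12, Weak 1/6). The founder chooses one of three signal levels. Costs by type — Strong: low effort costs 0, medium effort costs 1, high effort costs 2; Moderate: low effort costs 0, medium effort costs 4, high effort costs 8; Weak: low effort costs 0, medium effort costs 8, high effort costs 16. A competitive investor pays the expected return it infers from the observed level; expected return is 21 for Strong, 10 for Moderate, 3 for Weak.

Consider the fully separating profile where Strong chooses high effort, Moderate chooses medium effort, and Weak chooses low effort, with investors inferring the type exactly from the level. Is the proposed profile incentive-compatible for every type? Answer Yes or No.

Separating valuations: high effort → 21, medium effort → 10, low effort → 3.
Strong (assigned high effort): low effort: 3 − 0 = 3; medium effort: 10 − 1 = 9; high effort: 21 − 2 = 19. Strong stays.
Moderate (assigned medium effort): low effort: 3 − 0 = 3; medium effort: 10 − 4 = 6; high effort: 21 − 8 = 13. Moderate prefers high effort.
Weak (assigned low effort): low effort: 3 − 0 = 3; medium effort: 10 − 8 = 2; high effort: 21 − 16 = 5. Weak prefers high effort.
At least one type deviates; the separating profile fails.

No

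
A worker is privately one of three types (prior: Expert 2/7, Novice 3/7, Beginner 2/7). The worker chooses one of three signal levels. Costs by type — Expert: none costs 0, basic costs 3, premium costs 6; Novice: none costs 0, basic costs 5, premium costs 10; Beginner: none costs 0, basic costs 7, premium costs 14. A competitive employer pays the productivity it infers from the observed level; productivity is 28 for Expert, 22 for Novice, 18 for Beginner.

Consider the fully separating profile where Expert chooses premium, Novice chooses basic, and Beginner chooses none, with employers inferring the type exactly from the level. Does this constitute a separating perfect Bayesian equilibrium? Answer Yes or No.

No

Separating wages: premium → 28, basic → 22, none → 18.
Expert (assigned premium): none: 18 − 0 = 18; basic: 22 − 3 = 19; premium: 28 − 6 = 22. Expert stays.
Novice (assigned basic): none: 18 − 0 = 18; basic: 22 − 5 = 17; premium: 28 − 10 = 18. Novice prefers none.
Beginner (assigned none): none: 18 − 0 = 18; basic: 22 − 7 = 15; premium: 28 − 14 = 14. Beginner stays.
At least one type deviates; the separating profile fails.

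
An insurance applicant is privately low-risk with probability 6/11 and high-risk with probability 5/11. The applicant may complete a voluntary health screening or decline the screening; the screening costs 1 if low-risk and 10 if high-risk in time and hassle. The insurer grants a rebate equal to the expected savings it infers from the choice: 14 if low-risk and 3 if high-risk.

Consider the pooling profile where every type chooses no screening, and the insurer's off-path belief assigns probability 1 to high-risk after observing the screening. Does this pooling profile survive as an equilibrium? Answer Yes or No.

On path, the insurer holds the prior and pays 6/11·14 + 5/11·3 = 9. Off path (the screening), believing high-risk, it pays 3.
low-risk: no screening nets 9; the screening nets 3 − 1 = 2. low-risk stays.
high-risk: no screening nets 9; the screening nets 3 − 10 = -7. high-risk stays.
No type deviates, so pooling is sustained.

Yes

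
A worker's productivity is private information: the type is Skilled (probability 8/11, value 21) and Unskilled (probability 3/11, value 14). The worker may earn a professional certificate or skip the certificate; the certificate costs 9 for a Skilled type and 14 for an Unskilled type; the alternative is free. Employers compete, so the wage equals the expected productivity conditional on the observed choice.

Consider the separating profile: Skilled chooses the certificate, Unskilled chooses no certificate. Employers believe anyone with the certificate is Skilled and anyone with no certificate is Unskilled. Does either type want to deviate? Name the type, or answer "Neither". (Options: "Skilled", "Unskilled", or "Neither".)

The certificate pays 21; no certificate pays 14.
Skilled: assigned the certificate, nets 21 − 9 = 12; deviating to no certificate nets 14.
Unskilled: assigned no certificate, nets 14; deviating to the certificate nets 21 − 14 = 7.
The Skilled type gains 2 by deviating.

Skilled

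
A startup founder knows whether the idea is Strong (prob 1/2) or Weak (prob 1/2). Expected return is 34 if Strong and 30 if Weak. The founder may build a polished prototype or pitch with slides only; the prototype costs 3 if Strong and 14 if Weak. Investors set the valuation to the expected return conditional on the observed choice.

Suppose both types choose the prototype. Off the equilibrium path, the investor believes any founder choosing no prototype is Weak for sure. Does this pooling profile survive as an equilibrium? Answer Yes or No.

No

On path, the investor holds the prior and pays 1/2·34 + 1/2·30 = 32. Off path (no prototype), believing Weak, it pays 30.
Strong: the prototype nets 32 − 3 = 29; no prototype nets 30. Strong would deviate.
Weak: the prototype nets 32 − 14 = 18; no prototype nets 30. Weak would deviate.
A type deviates, so pooling fails.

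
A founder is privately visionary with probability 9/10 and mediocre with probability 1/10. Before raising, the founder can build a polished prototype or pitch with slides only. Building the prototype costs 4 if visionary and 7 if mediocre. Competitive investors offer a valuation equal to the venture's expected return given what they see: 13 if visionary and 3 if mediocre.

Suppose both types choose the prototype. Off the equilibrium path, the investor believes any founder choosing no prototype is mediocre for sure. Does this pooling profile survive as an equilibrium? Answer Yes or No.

Yes

On path, the investor holds the prior and pays 9/10·13 + 1/10·3 = 12. Off path (no prototype), believing mediocre, it pays 3.
visionary: the prototype nets 12 − 4 = 8; no prototype nets 3. visionary stays.
mediocre: the prototype nets 12 − 7 = 5; no prototype nets 3. mediocre stays.
No type deviates, so pooling is sustained.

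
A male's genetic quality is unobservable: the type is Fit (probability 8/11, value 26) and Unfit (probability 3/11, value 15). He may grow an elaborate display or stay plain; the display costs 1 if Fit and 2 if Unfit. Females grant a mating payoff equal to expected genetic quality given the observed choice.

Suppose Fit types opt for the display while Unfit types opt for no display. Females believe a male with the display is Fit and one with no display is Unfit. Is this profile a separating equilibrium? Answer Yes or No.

No

Under these beliefs, the display earns mating payoff 26 and no display earns mating payoff 15.
Fit: the display nets 26 − 1 = 25; no display nets 15. Fit prefers the display.
Unfit: the display nets 26 − 2 = 24; no display nets 15. Unfit would deviate to the display.
Unfit has a profitable deviation, so the profile is not an equilibrium.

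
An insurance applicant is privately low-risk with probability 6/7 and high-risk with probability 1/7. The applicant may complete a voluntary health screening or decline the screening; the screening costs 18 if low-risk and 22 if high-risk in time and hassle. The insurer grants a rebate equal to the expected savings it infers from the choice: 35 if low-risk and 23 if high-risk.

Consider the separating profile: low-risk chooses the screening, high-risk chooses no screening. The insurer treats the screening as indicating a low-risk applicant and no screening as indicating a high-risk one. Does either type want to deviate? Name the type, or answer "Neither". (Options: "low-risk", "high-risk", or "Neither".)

low-risk

The screening pays 35; no screening pays 23.
low-risk: assigned the screening, nets 35 − 18 = 17; deviating to no screening nets 23.
high-risk: assigned no screening, nets 23; deviating to the screening nets 35 − 22 = 13.
The low-risk type gains 6 by deviating.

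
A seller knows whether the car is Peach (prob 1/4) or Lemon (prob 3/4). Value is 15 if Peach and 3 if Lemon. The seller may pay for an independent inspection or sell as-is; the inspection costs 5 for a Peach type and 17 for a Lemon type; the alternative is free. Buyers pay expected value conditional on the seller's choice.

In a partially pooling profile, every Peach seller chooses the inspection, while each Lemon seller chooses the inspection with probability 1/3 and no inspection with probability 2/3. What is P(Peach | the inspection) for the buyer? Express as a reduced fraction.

P(the inspection) = (1/4)·1 + (3/4)·(1/3) = 1/2.
By Bayes' rule, P(Peach | the inspection) = (1/4) / (1/2) = 1/2.

1/2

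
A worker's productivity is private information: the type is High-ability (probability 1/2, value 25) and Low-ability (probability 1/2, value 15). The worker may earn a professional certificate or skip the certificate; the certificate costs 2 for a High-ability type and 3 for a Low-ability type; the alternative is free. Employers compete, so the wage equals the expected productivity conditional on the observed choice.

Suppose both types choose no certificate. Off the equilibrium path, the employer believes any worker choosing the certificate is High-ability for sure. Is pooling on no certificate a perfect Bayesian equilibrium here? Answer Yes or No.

On path, the employer holds the prior and pays 1/2·25 + 1/2·15 = 20. Off path (the certificate), believing High-ability, it pays 25.
High-ability: no certificate nets 20; the certificate nets 25 − 2 = 23. High-ability would deviate.
Low-ability: no certificate nets 20; the certificate nets 25 − 3 = 22. Low-ability would deviate.
A type deviates, so pooling fails.

No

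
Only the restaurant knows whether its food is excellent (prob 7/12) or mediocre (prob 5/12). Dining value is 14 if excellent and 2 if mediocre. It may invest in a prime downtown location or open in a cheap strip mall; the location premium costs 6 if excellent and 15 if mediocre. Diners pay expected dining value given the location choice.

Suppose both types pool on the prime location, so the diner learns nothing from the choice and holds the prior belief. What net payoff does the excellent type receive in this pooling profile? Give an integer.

3

Pooled price premium = 7/12·14 + 5/12·2 = 9.
excellent pays cost 6 for the prime location, so net payoff = 9 − 6 = 3.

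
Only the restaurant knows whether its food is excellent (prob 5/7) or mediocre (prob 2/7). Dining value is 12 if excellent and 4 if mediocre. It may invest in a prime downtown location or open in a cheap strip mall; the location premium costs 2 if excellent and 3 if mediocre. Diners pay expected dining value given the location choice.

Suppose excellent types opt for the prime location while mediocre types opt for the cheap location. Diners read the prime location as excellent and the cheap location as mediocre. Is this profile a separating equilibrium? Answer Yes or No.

Under these beliefs, the prime location earns price premium 12 and the cheap location earns price premium 4.
excellent: the prime location nets 12 − 2 = 10; the cheap location nets 4. excellent prefers the prime location.
mediocre: the prime location nets 12 − 3 = 9; the cheap location nets 4. mediocre would deviate to the prime location.
mediocre has a profitable deviation, so the profile is not an equilibrium.

No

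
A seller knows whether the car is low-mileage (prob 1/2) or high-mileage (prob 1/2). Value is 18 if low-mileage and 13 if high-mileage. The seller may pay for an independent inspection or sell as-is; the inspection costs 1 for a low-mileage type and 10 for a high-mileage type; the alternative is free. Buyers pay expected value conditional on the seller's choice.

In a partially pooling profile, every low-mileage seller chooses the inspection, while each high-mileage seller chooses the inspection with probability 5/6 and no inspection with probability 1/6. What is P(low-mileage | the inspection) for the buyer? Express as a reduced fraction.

P(the inspection) = (1/2)·1 + (1/2)·(5/6) = 11/12.
By Bayes' rule, P(low-mileage | the inspection) = (1/2) / (11/12) = 6/11.

6/11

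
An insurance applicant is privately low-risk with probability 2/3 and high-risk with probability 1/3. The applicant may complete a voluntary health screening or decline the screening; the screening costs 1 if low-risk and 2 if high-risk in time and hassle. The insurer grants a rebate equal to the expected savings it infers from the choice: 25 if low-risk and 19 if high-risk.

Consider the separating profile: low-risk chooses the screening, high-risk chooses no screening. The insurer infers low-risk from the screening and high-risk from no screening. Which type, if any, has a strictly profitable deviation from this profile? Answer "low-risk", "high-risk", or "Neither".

The screening pays 25; no screening pays 19.
low-risk: assigned the screening, nets 25 − 1 = 24; deviating to no screening nets 19.
high-risk: assigned no screening, nets 19; deviating to the screening nets 25 − 2 = 23.
The high-risk type gains 4 by deviating.

high-risk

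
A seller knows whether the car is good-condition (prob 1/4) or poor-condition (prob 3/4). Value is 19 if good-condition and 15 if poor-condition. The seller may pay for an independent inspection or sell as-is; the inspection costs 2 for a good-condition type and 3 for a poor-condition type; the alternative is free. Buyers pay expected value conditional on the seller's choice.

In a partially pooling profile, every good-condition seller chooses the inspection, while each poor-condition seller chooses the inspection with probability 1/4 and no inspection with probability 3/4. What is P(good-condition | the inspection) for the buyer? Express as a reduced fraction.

4/7

P(the inspection) = (1/4)·1 + (3/4)·(1/4) = 7/16.
By Bayes' rule, P(good-condition | the inspection) = (1/4) / (7/16) = 4/7.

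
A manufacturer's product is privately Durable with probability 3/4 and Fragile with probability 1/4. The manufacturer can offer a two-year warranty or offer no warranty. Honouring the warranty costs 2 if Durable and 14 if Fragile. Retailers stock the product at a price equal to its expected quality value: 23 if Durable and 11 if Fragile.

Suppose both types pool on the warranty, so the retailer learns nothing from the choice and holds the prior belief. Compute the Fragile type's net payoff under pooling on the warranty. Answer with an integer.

6

Pooled price = 3/4·23 + 1/4·11 = 20.
Fragile pays cost 14 for the warranty, so net payoff = 20 − 14 = 6.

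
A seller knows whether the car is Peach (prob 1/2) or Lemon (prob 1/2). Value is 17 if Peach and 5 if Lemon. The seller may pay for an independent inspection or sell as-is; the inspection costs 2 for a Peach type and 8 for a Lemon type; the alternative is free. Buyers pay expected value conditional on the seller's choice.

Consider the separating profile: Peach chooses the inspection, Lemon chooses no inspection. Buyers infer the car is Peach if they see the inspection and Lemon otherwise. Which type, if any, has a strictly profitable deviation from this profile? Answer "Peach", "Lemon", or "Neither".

Lemon

The inspection pays 17; no inspection pays 5.
Peach: assigned the inspection, nets 17 − 2 = 15; deviating to no inspection nets 5.
Lemon: assigned no inspection, nets 5; deviating to the inspection nets 17 − 8 = 9.
The Lemon type gains 4 by deviating.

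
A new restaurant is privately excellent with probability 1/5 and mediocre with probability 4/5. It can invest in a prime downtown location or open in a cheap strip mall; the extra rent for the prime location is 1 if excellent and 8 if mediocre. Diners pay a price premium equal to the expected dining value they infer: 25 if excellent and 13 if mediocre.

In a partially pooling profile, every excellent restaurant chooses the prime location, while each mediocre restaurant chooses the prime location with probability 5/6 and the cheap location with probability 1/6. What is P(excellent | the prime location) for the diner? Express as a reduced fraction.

P(the prime location) = (1/5)·1 + (4/5)·(5/6) = 13/15.
By Bayes' rule, P(excellent | the prime location) = (1/5) / (13/15) = 3/13.

3/13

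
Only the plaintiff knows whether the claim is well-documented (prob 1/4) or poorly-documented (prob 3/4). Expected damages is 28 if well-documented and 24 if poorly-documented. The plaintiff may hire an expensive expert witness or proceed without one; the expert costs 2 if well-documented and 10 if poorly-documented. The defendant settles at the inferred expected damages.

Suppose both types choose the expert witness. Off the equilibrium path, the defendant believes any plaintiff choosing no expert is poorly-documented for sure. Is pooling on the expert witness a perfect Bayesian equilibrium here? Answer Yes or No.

On path, the defendant holds the prior and pays 1/4·28 + 3/4·24 = 25. Off path (no expert), believing poorly-documented, it pays 24.
well-documented: the expert witness nets 25 − 2 = 23; no expert nets 24. well-documented would deviate.
poorly-documented: the expert witness nets 25 − 10 = 15; no expert nets 24. poorly-documented would deviate.
A type deviates, so pooling fails.

No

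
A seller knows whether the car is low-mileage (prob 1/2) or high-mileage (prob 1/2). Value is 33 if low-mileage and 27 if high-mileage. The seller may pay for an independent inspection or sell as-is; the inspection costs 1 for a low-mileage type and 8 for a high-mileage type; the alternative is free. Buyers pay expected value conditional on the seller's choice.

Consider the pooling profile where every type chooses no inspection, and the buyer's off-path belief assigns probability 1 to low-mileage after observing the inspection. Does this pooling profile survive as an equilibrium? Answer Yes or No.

No

On path, the buyer holds the prior and pays 1/2·33 + 1/2·27 = 30. Off path (the inspection), believing low-mileage, it pays 33.
low-mileage: no inspection nets 30; the inspection nets 33 − 1 = 32. low-mileage would deviate.
high-mileage: no inspection nets 30; the inspection nets 33 − 8 = 25. high-mileage stays.
A type deviates, so pooling fails.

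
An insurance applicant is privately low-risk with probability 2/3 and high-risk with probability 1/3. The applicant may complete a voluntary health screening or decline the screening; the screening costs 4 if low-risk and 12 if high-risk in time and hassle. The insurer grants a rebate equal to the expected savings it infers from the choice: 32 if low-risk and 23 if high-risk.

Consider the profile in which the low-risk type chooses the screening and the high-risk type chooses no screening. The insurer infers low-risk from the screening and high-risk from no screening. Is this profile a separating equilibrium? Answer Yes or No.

Under these beliefs, the screening earns rebate 32 and no screening earns rebate 23.
low-risk: the screening nets 32 − 4 = 28; no screening nets 23. low-risk prefers the screening.
high-risk: the screening nets 32 − 12 = 20; no screening nets 23. high-risk prefers no screening.
Neither type deviates, so the separating profile is an equilibrium.

Yes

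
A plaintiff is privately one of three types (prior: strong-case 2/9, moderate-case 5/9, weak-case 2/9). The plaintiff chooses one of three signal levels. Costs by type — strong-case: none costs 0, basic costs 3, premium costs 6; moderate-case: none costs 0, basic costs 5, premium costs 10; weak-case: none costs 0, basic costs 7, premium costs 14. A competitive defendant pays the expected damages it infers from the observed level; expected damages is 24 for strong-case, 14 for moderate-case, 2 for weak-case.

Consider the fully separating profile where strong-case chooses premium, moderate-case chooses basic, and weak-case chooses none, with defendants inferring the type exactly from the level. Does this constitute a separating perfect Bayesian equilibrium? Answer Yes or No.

No

Separating settlements: premium → 24, basic → 14, none → 2.
strong-case (assigned premium): none: 2 − 0 = 2; basic: 14 − 3 = 11; premium: 24 − 6 = 18. strong-case stays.
moderate-case (assigned basic): none: 2 − 0 = 2; basic: 14 − 5 = 9; premium: 24 − 10 = 14. moderate-case prefers premium.
weak-case (assigned none): none: 2 − 0 = 2; basic: 14 − 7 = 7; premium: 24 − 14 = 10. weak-case prefers premium.
At least one type deviates; the separating profile fails.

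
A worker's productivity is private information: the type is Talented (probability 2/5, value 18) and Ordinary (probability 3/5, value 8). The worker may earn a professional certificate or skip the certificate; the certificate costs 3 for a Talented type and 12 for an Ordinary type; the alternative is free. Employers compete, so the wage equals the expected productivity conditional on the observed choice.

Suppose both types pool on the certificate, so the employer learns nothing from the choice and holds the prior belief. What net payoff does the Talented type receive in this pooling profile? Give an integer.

9

Pooled wage = 2/5·18 + 3/5·8 = 12.
Talented pays cost 3 for the certificate, so net payoff = 12 − 3 = 9.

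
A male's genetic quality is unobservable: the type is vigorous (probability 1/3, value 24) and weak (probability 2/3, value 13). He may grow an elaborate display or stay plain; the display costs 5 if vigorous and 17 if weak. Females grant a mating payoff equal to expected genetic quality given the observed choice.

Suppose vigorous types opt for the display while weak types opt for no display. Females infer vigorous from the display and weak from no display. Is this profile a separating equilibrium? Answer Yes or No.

Yes

Under these beliefs, the display earns mating payoff 24 and no display earns mating payoff 13.
vigorous: the display nets 24 − 5 = 19; no display nets 13. vigorous prefers the display.
weak: the display nets 24 − 17 = 7; no display nets 13. weak prefers no display.
Neither type deviates, so the separating profile is an equilibrium.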